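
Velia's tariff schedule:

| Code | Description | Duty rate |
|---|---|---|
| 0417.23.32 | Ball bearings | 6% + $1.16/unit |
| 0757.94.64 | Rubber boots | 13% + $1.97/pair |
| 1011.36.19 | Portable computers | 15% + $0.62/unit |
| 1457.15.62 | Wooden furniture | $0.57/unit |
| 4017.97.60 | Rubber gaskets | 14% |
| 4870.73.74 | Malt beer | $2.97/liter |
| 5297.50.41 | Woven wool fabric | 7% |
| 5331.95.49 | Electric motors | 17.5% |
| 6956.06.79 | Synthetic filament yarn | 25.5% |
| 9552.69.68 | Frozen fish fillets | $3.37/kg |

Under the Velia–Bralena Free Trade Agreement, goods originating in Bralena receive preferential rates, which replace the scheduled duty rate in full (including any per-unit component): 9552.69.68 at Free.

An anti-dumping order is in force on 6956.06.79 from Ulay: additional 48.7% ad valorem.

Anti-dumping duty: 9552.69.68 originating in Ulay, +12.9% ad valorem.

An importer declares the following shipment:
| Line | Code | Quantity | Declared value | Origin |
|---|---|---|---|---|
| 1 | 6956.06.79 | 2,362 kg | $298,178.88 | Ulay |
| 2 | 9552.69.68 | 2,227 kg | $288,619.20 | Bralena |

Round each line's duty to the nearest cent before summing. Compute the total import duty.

$221,248.73

Line 1 (6956.06.79, Ulay, 2,362 kg, $298,178.88):
Base rate for 6956.06.79 is 25.5%.
Additional duty on 6956.06.79 from Ulay: +48.7%. Applied ad valorem rate: 25.5% + 48.7% = 74.2%.
Duty = $298,178.88 × 74.2% = $221,248.73.
Line 2 (9552.69.68, Bralena, 2,227 kg, $288,619.20):
Base rate for 9552.69.68 is $3.37/kg.
Origin Bralena qualifies under the Velia–Bralena agreement and 9552.69.68 is covered: preferential rate Free applies instead.
The additional-duty order on 9552.69.68 targets Ulay, not Bralena; it does not apply.
Duty = $288,619.20 × 0% = $0.00.
Total = $221,248.73 + $0.00 = $221,248.73.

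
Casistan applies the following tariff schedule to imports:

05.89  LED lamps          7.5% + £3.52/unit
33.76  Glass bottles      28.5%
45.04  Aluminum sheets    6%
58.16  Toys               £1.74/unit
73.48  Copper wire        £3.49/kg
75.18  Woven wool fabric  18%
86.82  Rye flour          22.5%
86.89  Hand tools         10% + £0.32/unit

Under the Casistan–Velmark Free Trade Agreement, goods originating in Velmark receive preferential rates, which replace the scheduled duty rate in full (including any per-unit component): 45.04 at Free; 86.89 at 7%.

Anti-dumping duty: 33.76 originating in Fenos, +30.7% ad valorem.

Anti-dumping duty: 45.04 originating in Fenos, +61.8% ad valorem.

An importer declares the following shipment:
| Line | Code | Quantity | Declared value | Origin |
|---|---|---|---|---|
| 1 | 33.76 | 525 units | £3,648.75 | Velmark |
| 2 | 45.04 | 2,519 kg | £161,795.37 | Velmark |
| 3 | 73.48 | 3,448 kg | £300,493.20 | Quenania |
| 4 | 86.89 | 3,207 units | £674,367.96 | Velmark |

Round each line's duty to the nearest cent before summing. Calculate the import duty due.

£60,279.17

Line 1 (33.76, Velmark, 525 units, £3,648.75):
Base rate for 33.76 is 28.5%.
Origin Velmark is the FTA partner but 33.76 is not on the preference list; base rate stands.
The additional-duty order on 33.76 targets Fenos, not Velmark; it does not apply.
Duty = £3,648.75 × 28.5% = £1,039.89.
Line 2 (45.04, Velmark, 2,519 kg, £161,795.37):
Base rate for 45.04 is 6%.
Origin Velmark qualifies under the Casistan–Velmark agreement and 45.04 is covered: preferential rate Free applies instead.
The additional-duty order on 45.04 targets Fenos, not Velmark; it does not apply.
Duty = £161,795.37 × 0% = £0.00.
Line 3 (73.48, Quenania, 3,448 kg, £300,493.20):
Base rate for 73.48 is £3.49/kg.
Duty = 3,448 × £3.49 = £12,033.52.
Line 4 (86.89, Velmark, 3,207 units, £674,367.96):
Base rate for 86.89 is 10% + £0.32/unit.
Origin Velmark qualifies under the Casistan–Velmark agreement and 86.89 is covered: preferential rate 7% applies instead.
Duty = £674,367.96 × 7% = £47,205.76.
Total = £1,039.89 + £0.00 + £12,033.52 + £47,205.76 = £60,279.17.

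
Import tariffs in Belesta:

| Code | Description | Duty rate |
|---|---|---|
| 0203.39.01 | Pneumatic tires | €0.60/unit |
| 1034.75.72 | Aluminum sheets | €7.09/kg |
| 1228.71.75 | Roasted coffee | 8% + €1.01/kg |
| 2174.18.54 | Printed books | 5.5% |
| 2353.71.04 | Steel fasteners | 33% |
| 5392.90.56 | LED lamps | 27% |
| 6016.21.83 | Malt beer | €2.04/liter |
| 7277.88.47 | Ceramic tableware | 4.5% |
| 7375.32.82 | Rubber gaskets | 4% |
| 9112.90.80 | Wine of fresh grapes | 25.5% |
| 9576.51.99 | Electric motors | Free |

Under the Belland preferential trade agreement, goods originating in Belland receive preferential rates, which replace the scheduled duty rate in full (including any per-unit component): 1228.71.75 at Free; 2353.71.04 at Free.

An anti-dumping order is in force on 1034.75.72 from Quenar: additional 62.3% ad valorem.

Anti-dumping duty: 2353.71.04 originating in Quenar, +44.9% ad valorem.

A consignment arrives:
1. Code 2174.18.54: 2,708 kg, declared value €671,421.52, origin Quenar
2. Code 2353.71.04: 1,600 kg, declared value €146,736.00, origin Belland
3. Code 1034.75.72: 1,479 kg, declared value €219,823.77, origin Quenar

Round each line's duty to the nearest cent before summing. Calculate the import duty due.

Line 1 (2174.18.54, Quenar, 2,708 kg, €671,421.52):
Base rate for 2174.18.54 is 5.5%.
Duty = €671,421.52 × 5.5% = €36,928.18.
Line 2 (2353.71.04, Belland, 1,600 kg, €146,736.00):
Base rate for 2353.71.04 is 33%.
Origin Belland qualifies under the Belesta–Belland agreement and 2353.71.04 is covered: preferential rate Free applies instead.
The additional-duty order on 2353.71.04 targets Quenar, not Belland; it does not apply.
Duty = €146,736.00 × 0% = €0.00.
Line 3 (1034.75.72, Quenar, 1,479 kg, €219,823.77):
Base rate for 1034.75.72 is €7.09/kg.
Additional duty on 1034.75.72 from Quenar: +62.3% ad valorem. Applied ad valorem rate = 62.3%.
Duty = €219,823.77 × 62.3% + 1,479 × €7.09 = €147,436.32.
Total = €36,928.18 + €0.00 + €147,436.32 = €184,364.50.

€184,364.50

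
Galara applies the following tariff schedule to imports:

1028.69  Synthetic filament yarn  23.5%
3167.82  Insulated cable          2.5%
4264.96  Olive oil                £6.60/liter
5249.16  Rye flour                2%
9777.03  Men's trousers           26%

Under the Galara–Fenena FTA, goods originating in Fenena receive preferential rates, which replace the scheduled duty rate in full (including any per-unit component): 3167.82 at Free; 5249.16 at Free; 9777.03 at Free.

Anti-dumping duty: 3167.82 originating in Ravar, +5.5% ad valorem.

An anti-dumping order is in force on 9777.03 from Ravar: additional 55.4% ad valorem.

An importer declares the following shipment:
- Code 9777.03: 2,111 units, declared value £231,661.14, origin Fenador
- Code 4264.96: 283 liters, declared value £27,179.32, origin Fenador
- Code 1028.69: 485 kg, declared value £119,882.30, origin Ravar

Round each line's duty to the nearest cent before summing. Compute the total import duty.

£90,272.04

Line 1 (9777.03, Fenador, 2,111 units, £231,661.14):
Base rate for 9777.03 is 26%.
9777.03 has an FTA preferential rate, but origin Fenador is not Fenena; base rate stands.
The additional-duty order on 9777.03 targets Ravar, not Fenador; it does not apply.
Duty = £231,661.14 × 26% = £60,231.90.
Line 2 (4264.96, Fenador, 283 liters, £27,179.32):
Base rate for 4264.96 is £6.60/liter.
Duty = 283 × £6.60 = £1,867.80.
Line 3 (1028.69, Ravar, 485 kg, £119,882.30):
Base rate for 1028.69 is 23.5%.
Duty = £119,882.30 × 23.5% = £28,172.34.
Total = £60,231.90 + £1,867.80 + £28,172.34 = £90,272.04.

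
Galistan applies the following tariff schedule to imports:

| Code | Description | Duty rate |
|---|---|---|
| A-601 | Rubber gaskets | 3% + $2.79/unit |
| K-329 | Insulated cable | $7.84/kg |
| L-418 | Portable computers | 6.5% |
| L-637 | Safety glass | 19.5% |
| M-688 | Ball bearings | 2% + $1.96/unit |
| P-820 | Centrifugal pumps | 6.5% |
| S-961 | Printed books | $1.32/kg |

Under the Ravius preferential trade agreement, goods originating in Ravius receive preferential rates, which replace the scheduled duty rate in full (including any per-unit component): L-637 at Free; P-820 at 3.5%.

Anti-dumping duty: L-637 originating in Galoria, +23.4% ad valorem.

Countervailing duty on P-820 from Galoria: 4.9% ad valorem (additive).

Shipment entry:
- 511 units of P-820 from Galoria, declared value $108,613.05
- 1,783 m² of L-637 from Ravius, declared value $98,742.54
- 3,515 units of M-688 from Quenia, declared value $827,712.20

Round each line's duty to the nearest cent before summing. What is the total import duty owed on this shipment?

$35,825.53

Line 1 (P-820, Galoria, 511 units, $108,613.05):
Base rate for P-820 is 6.5%.
P-820 has an FTA preferential rate, but origin Galoria is not Ravius; base rate stands.
Additional duty on P-820 from Galoria: +4.9%. Applied ad valorem rate: 6.5% + 4.9% = 11.4%.
Duty = $108,613.05 × 11.4% = $12,381.89.
Line 2 (L-637, Ravius, 1,783 m², $98,742.54):
Base rate for L-637 is 19.5%.
Origin Ravius qualifies under the Galistan–Ravius agreement and L-637 is covered: preferential rate Free applies instead.
The additional-duty order on L-637 targets Galoria, not Ravius; it does not apply.
Duty = $98,742.54 × 0% = $0.00.
Line 3 (M-688, Quenia, 3,515 units, $827,712.20):
Base rate for M-688 is 2% + $1.96/unit.
Duty = $827,712.20 × 2% + 3,515 × $1.96 = $23,443.64.
Total = $12,381.89 + $0.00 + $23,443.64 = $35,825.53.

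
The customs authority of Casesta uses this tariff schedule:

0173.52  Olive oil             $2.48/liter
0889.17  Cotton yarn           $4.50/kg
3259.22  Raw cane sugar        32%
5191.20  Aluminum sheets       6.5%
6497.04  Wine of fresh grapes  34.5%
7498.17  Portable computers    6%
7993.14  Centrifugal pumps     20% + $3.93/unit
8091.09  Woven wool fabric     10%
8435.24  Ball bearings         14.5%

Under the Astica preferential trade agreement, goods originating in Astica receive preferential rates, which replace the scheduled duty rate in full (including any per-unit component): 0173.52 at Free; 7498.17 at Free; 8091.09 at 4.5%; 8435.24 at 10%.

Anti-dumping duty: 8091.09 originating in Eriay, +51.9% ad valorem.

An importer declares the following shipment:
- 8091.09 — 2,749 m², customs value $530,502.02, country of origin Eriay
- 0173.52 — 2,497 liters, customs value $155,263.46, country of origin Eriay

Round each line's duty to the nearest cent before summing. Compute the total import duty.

Line 1 (8091.09, Eriay, 2,749 m², $530,502.02):
Base rate for 8091.09 is 10%.
8091.09 has an FTA preferential rate, but origin Eriay is not Astica; base rate stands.
Additional duty on 8091.09 from Eriay: +51.9%. Applied ad valorem rate: 10% + 51.9% = 61.9%.
Duty = $530,502.02 × 61.9% = $328,380.75.
Line 2 (0173.52, Eriay, 2,497 liters, $155,263.46):
Base rate for 0173.52 is $2.48/liter.
0173.52 has an FTA preferential rate, but origin Eriay is not Astica; base rate stands.
Duty = 2,497 × $2.48 = $6,192.56.
Total = $328,380.75 + $6,192.56 = $334,573.31.

$334,573.31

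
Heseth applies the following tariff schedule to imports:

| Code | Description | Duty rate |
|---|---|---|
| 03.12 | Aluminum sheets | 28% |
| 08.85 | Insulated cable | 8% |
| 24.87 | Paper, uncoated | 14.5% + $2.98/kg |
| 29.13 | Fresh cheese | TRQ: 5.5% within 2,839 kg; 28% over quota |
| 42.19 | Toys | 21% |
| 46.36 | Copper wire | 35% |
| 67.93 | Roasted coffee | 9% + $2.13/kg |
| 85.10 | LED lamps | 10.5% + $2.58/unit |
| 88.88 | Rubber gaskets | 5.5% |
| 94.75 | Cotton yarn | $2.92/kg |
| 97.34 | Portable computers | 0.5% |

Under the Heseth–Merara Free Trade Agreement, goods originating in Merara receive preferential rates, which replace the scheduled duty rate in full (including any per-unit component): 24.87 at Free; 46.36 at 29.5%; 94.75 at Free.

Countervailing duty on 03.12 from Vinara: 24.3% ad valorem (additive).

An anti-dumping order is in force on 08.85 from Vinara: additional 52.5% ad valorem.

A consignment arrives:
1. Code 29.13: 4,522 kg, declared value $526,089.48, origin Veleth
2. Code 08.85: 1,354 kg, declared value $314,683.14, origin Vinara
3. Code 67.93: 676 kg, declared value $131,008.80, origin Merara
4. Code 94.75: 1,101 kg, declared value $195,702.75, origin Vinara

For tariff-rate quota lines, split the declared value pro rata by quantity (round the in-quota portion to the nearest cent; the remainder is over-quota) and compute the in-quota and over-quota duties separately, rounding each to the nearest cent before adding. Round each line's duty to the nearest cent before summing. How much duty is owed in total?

Line 1 (29.13, Veleth, 4,522 kg, $526,089.48):
Code 29.13 is under a tariff-rate quota (threshold 2,839 kg). In-quota: 2,839 kg at 5.5%; over-quota: 1,683 kg at 28%.
Pro-rata value split: in-quota = $526,089.48 × 2,839/4,522 = $330,289.26; over-quota = $526,089.48 − $330,289.26 = $195,800.22.
In-quota duty = $330,289.26 × 5.5% = $18,165.91. Over-quota duty = $195,800.22 × 28% = $54,824.06.
Line duty = $18,165.91 + $54,824.06 = $72,989.97.
Line 2 (08.85, Vinara, 1,354 kg, $314,683.14):
Base rate for 08.85 is 8%.
Additional duty on 08.85 from Vinara: +52.5%. Applied ad valorem rate: 8% + 52.5% = 60.5%.
Duty = $314,683.14 × 60.5% = $190,383.30.
Line 3 (67.93, Merara, 676 kg, $131,008.80):
Base rate for 67.93 is 9% + $2.13/kg.
Origin Merara is the FTA partner but 67.93 is not on the preference list; base rate stands.
Duty = $131,008.80 × 9% + 676 × $2.13 = $13,230.67.
Line 4 (94.75, Vinara, 1,101 kg, $195,702.75):
Base rate for 94.75 is $2.92/kg.
94.75 has an FTA preferential rate, but origin Vinara is not Merara; base rate stands.
Duty = 1,101 × $2.92 = $3,214.92.
Total = $72,989.97 + $190,383.30 + $13,230.67 + $3,214.92 = $279,818.86.

$279,818.86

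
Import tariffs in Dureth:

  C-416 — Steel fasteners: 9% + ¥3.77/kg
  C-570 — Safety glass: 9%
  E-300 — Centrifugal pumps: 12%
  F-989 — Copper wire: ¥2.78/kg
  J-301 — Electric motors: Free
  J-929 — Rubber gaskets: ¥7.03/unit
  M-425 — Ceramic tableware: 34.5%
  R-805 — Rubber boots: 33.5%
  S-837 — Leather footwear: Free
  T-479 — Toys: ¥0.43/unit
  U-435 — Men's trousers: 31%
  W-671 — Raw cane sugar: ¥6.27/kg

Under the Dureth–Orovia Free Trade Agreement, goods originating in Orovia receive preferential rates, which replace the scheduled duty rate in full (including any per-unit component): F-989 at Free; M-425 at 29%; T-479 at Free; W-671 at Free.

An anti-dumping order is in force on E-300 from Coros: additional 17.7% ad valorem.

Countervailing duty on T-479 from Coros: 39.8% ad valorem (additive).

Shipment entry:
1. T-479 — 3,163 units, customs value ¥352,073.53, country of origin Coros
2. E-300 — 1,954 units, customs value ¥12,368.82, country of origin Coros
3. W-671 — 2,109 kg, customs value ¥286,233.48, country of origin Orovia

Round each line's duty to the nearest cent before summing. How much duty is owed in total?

Line 1 (T-479, Coros, 3,163 units, ¥352,073.53):
Base rate for T-479 is ¥0.43/unit.
T-479 has an FTA preferential rate, but origin Coros is not Orovia; base rate stands.
Additional duty on T-479 from Coros: +39.8% ad valorem. Applied ad valorem rate = 39.8%.
Duty = ¥352,073.53 × 39.8% + 3,163 × ¥0.43 = ¥141,485.35.
Line 2 (E-300, Coros, 1,954 units, ¥12,368.82):
Base rate for E-300 is 12%.
Additional duty on E-300 from Coros: +17.7%. Applied ad valorem rate: 12% + 17.7% = 29.7%.
Duty = ¥12,368.82 × 29.7% = ¥3,673.54.
Line 3 (W-671, Orovia, 2,109 kg, ¥286,233.48):
Base rate for W-671 is ¥6.27/kg.
Origin Orovia qualifies under the Dureth–Orovia agreement and W-671 is covered: preferential rate Free applies instead.
Duty = ¥286,233.48 × 0% = ¥0.00.
Total = ¥141,485.35 + ¥3,673.54 + ¥0.00 = ¥145,158.89.

¥145,158.89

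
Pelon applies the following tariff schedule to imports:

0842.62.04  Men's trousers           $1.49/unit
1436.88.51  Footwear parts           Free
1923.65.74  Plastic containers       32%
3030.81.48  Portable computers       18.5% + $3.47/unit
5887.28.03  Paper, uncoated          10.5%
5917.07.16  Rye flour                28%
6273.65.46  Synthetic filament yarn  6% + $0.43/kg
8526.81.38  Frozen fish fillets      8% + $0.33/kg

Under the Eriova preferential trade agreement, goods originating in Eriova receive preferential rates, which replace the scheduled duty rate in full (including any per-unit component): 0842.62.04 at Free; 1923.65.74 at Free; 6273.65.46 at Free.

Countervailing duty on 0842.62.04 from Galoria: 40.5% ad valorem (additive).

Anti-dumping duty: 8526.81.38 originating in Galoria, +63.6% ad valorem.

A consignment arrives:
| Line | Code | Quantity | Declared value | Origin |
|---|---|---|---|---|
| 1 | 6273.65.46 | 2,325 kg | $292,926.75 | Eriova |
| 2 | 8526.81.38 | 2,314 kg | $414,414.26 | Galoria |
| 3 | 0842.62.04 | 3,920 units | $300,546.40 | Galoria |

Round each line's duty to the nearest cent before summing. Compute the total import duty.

Line 1 (6273.65.46, Eriova, 2,325 kg, $292,926.75):
Base rate for 6273.65.46 is 6% + $0.43/kg.
Origin Eriova qualifies under the Pelon–Eriova agreement and 6273.65.46 is covered: preferential rate Free applies instead.
Duty = $292,926.75 × 0% = $0.00.
Line 2 (8526.81.38, Galoria, 2,314 kg, $414,414.26):
Base rate for 8526.81.38 is 8% + $0.33/kg.
Additional duty on 8526.81.38 from Galoria: +63.6%. Applied ad valorem rate: 8% + 63.6% = 71.6%.
Duty = $414,414.26 × 71.6% + 2,314 × $0.33 = $297,484.23.
Line 3 (0842.62.04, Galoria, 3,920 units, $300,546.40):
Base rate for 0842.62.04 is $1.49/unit.
0842.62.04 has an FTA preferential rate, but origin Galoria is not Eriova; base rate stands.
Additional duty on 0842.62.04 from Galoria: +40.5% ad valorem. Applied ad valorem rate = 40.5%.
Duty = $300,546.40 × 40.5% + 3,920 × $1.49 = $127,562.09.
Total = $0.00 + $297,484.23 + $127,562.09 = $425,046.32.

$425,046.32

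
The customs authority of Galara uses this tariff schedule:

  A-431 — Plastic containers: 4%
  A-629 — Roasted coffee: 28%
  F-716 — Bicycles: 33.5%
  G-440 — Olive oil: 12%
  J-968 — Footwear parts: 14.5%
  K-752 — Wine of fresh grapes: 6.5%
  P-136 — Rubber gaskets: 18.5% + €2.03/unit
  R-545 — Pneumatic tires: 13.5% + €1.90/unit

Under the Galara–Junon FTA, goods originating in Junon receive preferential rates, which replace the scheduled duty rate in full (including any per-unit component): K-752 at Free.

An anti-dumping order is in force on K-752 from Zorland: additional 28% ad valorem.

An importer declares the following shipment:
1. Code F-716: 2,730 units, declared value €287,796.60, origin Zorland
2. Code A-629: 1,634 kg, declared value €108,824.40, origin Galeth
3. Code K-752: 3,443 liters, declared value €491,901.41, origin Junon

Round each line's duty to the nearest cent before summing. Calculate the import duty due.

€126,882.69

Line 1 (F-716, Zorland, 2,730 units, €287,796.60):
Base rate for F-716 is 33.5%.
Duty = €287,796.60 × 33.5% = €96,411.86.
Line 2 (A-629, Galeth, 1,634 kg, €108,824.40):
Base rate for A-629 is 28%.
Duty = €108,824.40 × 28% = €30,470.83.
Line 3 (K-752, Junon, 3,443 liters, €491,901.41):
Base rate for K-752 is 6.5%.
Origin Junon qualifies under the Galara–Junon agreement and K-752 is covered: preferential rate Free applies instead.
The additional-duty order on K-752 targets Zorland, not Junon; it does not apply.
Duty = €491,901.41 × 0% = €0.00.
Total = €96,411.86 + €30,470.83 + €0.00 = €126,882.69.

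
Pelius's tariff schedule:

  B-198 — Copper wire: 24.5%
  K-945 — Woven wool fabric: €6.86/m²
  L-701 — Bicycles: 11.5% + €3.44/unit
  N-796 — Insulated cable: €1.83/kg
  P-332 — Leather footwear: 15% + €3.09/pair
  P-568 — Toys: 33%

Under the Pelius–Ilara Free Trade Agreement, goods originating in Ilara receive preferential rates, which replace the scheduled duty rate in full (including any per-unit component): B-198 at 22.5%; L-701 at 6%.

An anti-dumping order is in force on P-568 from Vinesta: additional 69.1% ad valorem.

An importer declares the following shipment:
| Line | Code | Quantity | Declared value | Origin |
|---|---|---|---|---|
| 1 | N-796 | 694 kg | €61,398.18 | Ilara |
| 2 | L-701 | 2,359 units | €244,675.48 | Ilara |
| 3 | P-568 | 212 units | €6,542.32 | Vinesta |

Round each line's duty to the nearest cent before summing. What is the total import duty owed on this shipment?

€22,630.26

Line 1 (N-796, Ilara, 694 kg, €61,398.18):
Base rate for N-796 is €1.83/kg.
Origin Ilara is the FTA partner but N-796 is not on the preference list; base rate stands.
Duty = 694 × €1.83 = €1,270.02.
Line 2 (L-701, Ilara, 2,359 units, €244,675.48):
Base rate for L-701 is 11.5% + €3.44/unit.
Origin Ilara qualifies under the Pelius–Ilara agreement and L-701 is covered: preferential rate 6% applies instead.
Duty = €244,675.48 × 6% = €14,680.53.
Line 3 (P-568, Vinesta, 212 units, €6,542.32):
Base rate for P-568 is 33%.
Additional duty on P-568 from Vinesta: +69.1%. Applied ad valorem rate: 33% + 69.1% = 102.1%.
Duty = €6,542.32 × 102.1% = €6,679.71.
Total = €1,270.02 + €14,680.53 + €6,679.71 = €22,630.26.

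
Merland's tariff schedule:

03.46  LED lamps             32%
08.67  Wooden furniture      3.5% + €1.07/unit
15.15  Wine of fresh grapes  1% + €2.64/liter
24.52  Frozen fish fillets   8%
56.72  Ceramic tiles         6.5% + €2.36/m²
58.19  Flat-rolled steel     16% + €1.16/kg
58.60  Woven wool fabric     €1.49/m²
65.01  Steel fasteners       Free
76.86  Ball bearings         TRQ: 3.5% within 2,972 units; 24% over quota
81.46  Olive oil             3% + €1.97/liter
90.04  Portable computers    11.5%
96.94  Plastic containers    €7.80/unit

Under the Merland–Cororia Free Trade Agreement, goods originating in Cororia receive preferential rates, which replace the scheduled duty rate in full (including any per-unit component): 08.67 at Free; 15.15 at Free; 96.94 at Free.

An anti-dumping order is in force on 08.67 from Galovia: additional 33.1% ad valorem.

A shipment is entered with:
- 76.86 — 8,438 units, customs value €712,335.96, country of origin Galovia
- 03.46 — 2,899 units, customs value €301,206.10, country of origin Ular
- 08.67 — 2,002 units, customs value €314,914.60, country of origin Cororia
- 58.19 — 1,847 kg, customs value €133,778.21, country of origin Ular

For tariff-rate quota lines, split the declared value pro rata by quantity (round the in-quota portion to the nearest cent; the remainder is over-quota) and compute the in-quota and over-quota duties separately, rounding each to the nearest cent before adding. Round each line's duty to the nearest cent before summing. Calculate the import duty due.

€239,459.88

Line 1 (76.86, Galovia, 8,438 units, €712,335.96):
Code 76.86 is under a tariff-rate quota (threshold 2,972 units). In-quota: 2,972 units at 3.5%; over-quota: 5,466 units at 24%.
Pro-rata value split: in-quota = €712,335.96 × 2,972/8,438 = €250,896.24; over-quota = €712,335.96 − €250,896.24 = €461,439.72.
In-quota duty = €250,896.24 × 3.5% = €8,781.37. Over-quota duty = €461,439.72 × 24% = €110,745.53.
Line duty = €8,781.37 + €110,745.53 = €119,526.90.
Line 2 (03.46, Ular, 2,899 units, €301,206.10):
Base rate for 03.46 is 32%.
Duty = €301,206.10 × 32% = €96,385.95.
Line 3 (08.67, Cororia, 2,002 units, €314,914.60):
Base rate for 08.67 is 3.5% + €1.07/unit.
Origin Cororia qualifies under the Merland–Cororia agreement and 08.67 is covered: preferential rate Free applies instead.
The additional-duty order on 08.67 targets Galovia, not Cororia; it does not apply.
Duty = €314,914.60 × 0% = €0.00.
Line 4 (58.19, Ular, 1,847 kg, €133,778.21):
Base rate for 58.19 is 16% + €1.16/kg.
Duty = €133,778.21 × 16% + 1,847 × €1.16 = €23,547.03.
Total = €119,526.90 + €96,385.95 + €0.00 + €23,547.03 = €239,459.88.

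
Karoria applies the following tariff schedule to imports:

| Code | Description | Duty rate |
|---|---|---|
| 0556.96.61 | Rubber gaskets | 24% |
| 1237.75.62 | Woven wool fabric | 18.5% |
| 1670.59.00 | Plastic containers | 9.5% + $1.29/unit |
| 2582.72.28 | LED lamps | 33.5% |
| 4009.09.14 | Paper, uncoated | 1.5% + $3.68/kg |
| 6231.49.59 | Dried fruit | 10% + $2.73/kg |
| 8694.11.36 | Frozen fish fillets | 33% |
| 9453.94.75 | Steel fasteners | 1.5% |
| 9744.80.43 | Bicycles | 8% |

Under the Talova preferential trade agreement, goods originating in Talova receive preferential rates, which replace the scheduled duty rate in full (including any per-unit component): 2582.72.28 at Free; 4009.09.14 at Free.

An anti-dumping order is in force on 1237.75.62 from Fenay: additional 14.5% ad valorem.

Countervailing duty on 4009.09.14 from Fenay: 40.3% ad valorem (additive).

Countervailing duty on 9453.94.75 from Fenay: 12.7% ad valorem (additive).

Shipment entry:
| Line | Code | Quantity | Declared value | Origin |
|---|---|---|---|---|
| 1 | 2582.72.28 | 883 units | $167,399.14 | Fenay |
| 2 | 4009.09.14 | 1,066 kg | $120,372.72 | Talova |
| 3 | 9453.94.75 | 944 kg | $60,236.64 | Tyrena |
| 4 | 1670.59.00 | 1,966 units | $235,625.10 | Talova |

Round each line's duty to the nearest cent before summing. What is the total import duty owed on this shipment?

Line 1 (2582.72.28, Fenay, 883 units, $167,399.14):
Base rate for 2582.72.28 is 33.5%.
2582.72.28 has an FTA preferential rate, but origin Fenay is not Talova; base rate stands.
Duty = $167,399.14 × 33.5% = $56,078.71.
Line 2 (4009.09.14, Talova, 1,066 kg, $120,372.72):
Base rate for 4009.09.14 is 1.5% + $3.68/kg.
Origin Talova qualifies under the Karoria–Talova agreement and 4009.09.14 is covered: preferential rate Free applies instead.
The additional-duty order on 4009.09.14 targets Fenay, not Talova; it does not apply.
Duty = $120,372.72 × 0% = $0.00.
Line 3 (9453.94.75, Tyrena, 944 kg, $60,236.64):
Base rate for 9453.94.75 is 1.5%.
The additional-duty order on 9453.94.75 targets Fenay, not Tyrena; it does not apply.
Duty = $60,236.64 × 1.5% = $903.55.
Line 4 (1670.59.00, Talova, 1,966 units, $235,625.10):
Base rate for 1670.59.00 is 9.5% + $1.29/unit.
Origin Talova is the FTA partner but 1670.59.00 is not on the preference list; base rate stands.
Duty = $235,625.10 × 9.5% + 1,966 × $1.29 = $24,920.52.
Total = $56,078.71 + $0.00 + $903.55 + $24,920.52 = $81,902.78.

$81,902.78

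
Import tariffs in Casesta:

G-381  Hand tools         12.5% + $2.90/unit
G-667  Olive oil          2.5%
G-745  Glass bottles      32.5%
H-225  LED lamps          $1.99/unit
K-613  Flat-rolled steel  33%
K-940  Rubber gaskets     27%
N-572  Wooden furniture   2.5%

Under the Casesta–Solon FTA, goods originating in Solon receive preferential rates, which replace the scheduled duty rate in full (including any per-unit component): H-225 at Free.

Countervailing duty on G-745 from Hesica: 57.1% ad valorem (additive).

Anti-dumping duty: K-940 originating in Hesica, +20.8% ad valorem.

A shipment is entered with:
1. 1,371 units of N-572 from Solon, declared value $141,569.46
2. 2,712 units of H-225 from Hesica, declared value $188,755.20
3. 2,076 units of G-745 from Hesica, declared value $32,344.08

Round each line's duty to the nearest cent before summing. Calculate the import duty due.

Line 1 (N-572, Solon, 1,371 units, $141,569.46):
Base rate for N-572 is 2.5%.
Origin Solon is the FTA partner but N-572 is not on the preference list; base rate stands.
Duty = $141,569.46 × 2.5% = $3,539.24.
Line 2 (H-225, Hesica, 2,712 units, $188,755.20):
Base rate for H-225 is $1.99/unit.
H-225 has an FTA preferential rate, but origin Hesica is not Solon; base rate stands.
Duty = 2,712 × $1.99 = $5,396.88.
Line 3 (G-745, Hesica, 2,076 units, $32,344.08):
Base rate for G-745 is 32.5%.
Additional duty on G-745 from Hesica: +57.1%. Applied ad valorem rate: 32.5% + 57.1% = 89.6%.
Duty = $32,344.08 × 89.6% = $28,980.30.
Total = $3,539.24 + $5,396.88 + $28,980.30 = $37,916.42.

$37,916.42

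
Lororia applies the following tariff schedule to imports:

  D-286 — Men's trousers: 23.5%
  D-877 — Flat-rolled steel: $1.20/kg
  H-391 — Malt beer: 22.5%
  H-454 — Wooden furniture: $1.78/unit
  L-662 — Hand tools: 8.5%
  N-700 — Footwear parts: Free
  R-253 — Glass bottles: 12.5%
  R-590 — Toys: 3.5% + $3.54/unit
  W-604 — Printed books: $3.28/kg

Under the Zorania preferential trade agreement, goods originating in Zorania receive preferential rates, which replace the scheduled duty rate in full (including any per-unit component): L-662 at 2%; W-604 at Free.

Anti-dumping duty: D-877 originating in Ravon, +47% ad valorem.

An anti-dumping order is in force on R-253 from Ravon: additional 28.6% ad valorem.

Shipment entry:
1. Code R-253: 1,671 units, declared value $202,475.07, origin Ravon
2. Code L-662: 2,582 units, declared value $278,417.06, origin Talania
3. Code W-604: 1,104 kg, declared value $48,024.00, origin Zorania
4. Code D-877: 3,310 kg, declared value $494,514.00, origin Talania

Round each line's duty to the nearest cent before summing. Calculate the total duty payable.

Line 1 (R-253, Ravon, 1,671 units, $202,475.07):
Base rate for R-253 is 12.5%.
Additional duty on R-253 from Ravon: +28.6%. Applied ad valorem rate: 12.5% + 28.6% = 41.1%.
Duty = $202,475.07 × 41.1% = $83,217.25.
Line 2 (L-662, Talania, 2,582 units, $278,417.06):
Base rate for L-662 is 8.5%.
L-662 has an FTA preferential rate, but origin Talania is not Zorania; base rate stands.
Duty = $278,417.06 × 8.5% = $23,665.45.
Line 3 (W-604, Zorania, 1,104 kg, $48,024.00):
Base rate for W-604 is $3.28/kg.
Origin Zorania qualifies under the Lororia–Zorania agreement and W-604 is covered: preferential rate Free applies instead.
Duty = $48,024.00 × 0% = $0.00.
Line 4 (D-877, Talania, 3,310 kg, $494,514.00):
Base rate for D-877 is $1.20/kg.
The additional-duty order on D-877 targets Ravon, not Talania; it does not apply.
Duty = 3,310 × $1.20 = $3,972.00.
Total = $83,217.25 + $23,665.45 + $0.00 + $3,972.00 = $110,854.70.

$110,854.70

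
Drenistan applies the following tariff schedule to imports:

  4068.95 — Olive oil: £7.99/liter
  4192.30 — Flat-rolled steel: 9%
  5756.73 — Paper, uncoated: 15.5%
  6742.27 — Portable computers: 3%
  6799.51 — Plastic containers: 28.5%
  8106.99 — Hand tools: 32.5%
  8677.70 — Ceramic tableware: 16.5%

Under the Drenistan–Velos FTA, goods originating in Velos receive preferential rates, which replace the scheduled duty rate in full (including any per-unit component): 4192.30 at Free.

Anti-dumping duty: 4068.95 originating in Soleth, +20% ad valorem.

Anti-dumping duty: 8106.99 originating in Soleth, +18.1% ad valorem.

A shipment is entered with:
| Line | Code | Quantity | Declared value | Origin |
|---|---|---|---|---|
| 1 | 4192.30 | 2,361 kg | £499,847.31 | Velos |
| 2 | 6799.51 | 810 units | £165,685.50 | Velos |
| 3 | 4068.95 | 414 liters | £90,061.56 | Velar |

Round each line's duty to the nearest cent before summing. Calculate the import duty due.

£50,528.23

Line 1 (4192.30, Velos, 2,361 kg, £499,847.31):
Base rate for 4192.30 is 9%.
Origin Velos qualifies under the Drenistan–Velos agreement and 4192.30 is covered: preferential rate Free applies instead.
Duty = £499,847.31 × 0% = £0.00.
Line 2 (6799.51, Velos, 810 units, £165,685.50):
Base rate for 6799.51 is 28.5%.
Origin Velos is the FTA partner but 6799.51 is not on the preference list; base rate stands.
Duty = £165,685.50 × 28.5% = £47,220.37.
Line 3 (4068.95, Velar, 414 liters, £90,061.56):
Base rate for 4068.95 is £7.99/liter.
The additional-duty order on 4068.95 targets Soleth, not Velar; it does not apply.
Duty = 414 × £7.99 = £3,307.86.
Total = £0.00 + £47,220.37 + £3,307.86 = £50,528.23.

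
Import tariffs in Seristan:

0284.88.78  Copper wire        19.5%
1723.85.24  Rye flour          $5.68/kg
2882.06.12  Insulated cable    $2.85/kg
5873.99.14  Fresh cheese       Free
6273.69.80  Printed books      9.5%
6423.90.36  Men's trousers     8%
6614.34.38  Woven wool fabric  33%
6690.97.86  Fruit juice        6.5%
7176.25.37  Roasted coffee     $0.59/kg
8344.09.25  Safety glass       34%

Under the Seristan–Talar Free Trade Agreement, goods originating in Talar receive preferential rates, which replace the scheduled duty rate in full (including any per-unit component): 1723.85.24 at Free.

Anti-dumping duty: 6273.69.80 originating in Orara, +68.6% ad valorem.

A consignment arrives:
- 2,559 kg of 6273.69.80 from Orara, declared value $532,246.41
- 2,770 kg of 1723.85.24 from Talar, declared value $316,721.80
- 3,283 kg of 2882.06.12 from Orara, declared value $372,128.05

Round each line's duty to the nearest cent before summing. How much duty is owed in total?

Line 1 (6273.69.80, Orara, 2,559 kg, $532,246.41):
Base rate for 6273.69.80 is 9.5%.
Additional duty on 6273.69.80 from Orara: +68.6%. Applied ad valorem rate: 9.5% + 68.6% = 78.1%.
Duty = $532,246.41 × 78.1% = $415,684.45.
Line 2 (1723.85.24, Talar, 2,770 kg, $316,721.80):
Base rate for 1723.85.24 is $5.68/kg.
Origin Talar qualifies under the Seristan–Talar agreement and 1723.85.24 is covered: preferential rate Free applies instead.
Duty = $316,721.80 × 0% = $0.00.
Line 3 (2882.06.12, Orara, 3,283 kg, $372,128.05):
Base rate for 2882.06.12 is $2.85/kg.
Duty = 3,283 × $2.85 = $9,356.55.
Total = $415,684.45 + $0.00 + $9,356.55 = $425,041.00.

$425,041.00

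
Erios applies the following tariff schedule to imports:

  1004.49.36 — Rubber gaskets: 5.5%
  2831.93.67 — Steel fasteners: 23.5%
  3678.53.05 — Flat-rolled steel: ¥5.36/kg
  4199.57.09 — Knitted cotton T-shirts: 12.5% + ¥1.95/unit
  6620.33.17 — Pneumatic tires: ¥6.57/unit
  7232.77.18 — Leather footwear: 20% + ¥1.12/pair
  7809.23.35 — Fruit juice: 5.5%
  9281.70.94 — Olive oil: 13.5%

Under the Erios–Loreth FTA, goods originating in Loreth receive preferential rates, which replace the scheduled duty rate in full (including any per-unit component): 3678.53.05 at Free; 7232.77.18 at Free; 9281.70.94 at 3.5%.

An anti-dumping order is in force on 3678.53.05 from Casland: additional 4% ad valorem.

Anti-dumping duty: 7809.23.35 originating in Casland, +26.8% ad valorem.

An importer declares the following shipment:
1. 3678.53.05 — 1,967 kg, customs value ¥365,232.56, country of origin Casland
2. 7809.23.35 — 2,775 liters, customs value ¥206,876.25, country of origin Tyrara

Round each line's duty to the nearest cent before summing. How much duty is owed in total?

¥36,530.61

Line 1 (3678.53.05, Casland, 1,967 kg, ¥365,232.56):
Base rate for 3678.53.05 is ¥5.36/kg.
3678.53.05 has an FTA preferential rate, but origin Casland is not Loreth; base rate stands.
Additional duty on 3678.53.05 from Casland: +4% ad valorem. Applied ad valorem rate = 4%.
Duty = ¥365,232.56 × 4% + 1,967 × ¥5.36 = ¥25,152.42.
Line 2 (7809.23.35, Tyrara, 2,775 liters, ¥206,876.25):
Base rate for 7809.23.35 is 5.5%.
The additional-duty order on 7809.23.35 targets Casland, not Tyrara; it does not apply.
Duty = ¥206,876.25 × 5.5% = ¥11,378.19.
Total = ¥25,152.42 + ¥11,378.19 = ¥36,530.61.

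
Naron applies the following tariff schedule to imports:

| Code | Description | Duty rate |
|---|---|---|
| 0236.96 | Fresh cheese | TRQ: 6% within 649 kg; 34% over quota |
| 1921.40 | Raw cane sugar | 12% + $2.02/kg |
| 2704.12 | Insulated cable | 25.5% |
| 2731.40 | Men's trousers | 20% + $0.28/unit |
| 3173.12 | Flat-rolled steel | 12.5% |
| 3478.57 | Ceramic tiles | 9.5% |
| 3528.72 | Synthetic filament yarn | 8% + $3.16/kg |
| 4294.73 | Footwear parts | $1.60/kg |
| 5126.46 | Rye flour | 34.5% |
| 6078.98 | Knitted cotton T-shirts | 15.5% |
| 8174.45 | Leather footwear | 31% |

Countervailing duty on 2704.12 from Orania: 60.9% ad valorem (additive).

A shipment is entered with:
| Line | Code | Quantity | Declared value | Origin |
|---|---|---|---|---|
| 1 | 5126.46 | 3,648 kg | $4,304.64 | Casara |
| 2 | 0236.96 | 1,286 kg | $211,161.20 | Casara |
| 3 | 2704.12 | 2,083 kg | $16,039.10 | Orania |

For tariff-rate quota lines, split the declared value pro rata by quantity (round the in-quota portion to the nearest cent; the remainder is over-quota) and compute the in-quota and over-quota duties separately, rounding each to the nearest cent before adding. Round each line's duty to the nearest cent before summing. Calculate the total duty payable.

$57,299.27

Line 1 (5126.46, Casara, 3,648 kg, $4,304.64):
Base rate for 5126.46 is 34.5%.
Duty = $4,304.64 × 34.5% = $1,485.10.
Line 2 (0236.96, Casara, 1,286 kg, $211,161.20):
Code 0236.96 is under a tariff-rate quota (threshold 649 kg). In-quota: 649 kg at 6%; over-quota: 637 kg at 34%.
Pro-rata value split: in-quota = $211,161.20 × 649/1,286 = $106,565.80; over-quota = $211,161.20 − $106,565.80 = $104,595.40.
In-quota duty = $106,565.80 × 6% = $6,393.95. Over-quota duty = $104,595.40 × 34% = $35,562.44.
Line duty = $6,393.95 + $35,562.44 = $41,956.39.
Line 3 (2704.12, Orania, 2,083 kg, $16,039.10):
Base rate for 2704.12 is 25.5%.
Additional duty on 2704.12 from Orania: +60.9%. Applied ad valorem rate: 25.5% + 60.9% = 86.4%.
Duty = $16,039.10 × 86.4% = $13,857.78.
Total = $1,485.10 + $41,956.39 + $13,857.78 = $57,299.27.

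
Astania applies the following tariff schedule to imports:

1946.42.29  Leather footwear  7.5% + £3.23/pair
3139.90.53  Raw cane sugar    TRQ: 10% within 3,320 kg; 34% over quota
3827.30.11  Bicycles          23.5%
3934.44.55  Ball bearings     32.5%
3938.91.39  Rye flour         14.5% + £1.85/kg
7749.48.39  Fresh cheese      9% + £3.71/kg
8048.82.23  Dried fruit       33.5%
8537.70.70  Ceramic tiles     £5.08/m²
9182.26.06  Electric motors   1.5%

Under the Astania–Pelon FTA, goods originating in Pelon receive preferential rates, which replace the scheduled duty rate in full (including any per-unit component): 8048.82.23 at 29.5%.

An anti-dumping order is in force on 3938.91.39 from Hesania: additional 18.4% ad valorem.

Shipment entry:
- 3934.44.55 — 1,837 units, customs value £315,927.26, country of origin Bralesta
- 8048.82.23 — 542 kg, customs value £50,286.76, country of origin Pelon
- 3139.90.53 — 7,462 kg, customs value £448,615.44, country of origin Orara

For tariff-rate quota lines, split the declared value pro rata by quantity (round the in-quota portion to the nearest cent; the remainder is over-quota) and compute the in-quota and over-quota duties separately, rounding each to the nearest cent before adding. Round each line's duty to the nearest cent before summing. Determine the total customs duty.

£222,136.58

Line 1 (3934.44.55, Bralesta, 1,837 units, £315,927.26):
Base rate for 3934.44.55 is 32.5%.
Duty = £315,927.26 × 32.5% = £102,676.36.
Line 2 (8048.82.23, Pelon, 542 kg, £50,286.76):
Base rate for 8048.82.23 is 33.5%.
Origin Pelon qualifies under the Astania–Pelon agreement and 8048.82.23 is covered: preferential rate 29.5% applies instead.
Duty = £50,286.76 × 29.5% = £14,834.59.
Line 3 (3139.90.53, Orara, 7,462 kg, £448,615.44):
Code 3139.90.53 is under a tariff-rate quota (threshold 3,320 kg). In-quota: 3,320 kg at 10%; over-quota: 4,142 kg at 34%.
Pro-rata value split: in-quota = £448,615.44 × 3,320/7,462 = £199,598.40; over-quota = £448,615.44 − £199,598.40 = £249,017.04.
In-quota duty = £199,598.40 × 10% = £19,959.84. Over-quota duty = £249,017.04 × 34% = £84,665.79.
Line duty = £19,959.84 + £84,665.79 = £104,625.63.
Total = £102,676.36 + £14,834.59 + £104,625.63 = £222,136.58.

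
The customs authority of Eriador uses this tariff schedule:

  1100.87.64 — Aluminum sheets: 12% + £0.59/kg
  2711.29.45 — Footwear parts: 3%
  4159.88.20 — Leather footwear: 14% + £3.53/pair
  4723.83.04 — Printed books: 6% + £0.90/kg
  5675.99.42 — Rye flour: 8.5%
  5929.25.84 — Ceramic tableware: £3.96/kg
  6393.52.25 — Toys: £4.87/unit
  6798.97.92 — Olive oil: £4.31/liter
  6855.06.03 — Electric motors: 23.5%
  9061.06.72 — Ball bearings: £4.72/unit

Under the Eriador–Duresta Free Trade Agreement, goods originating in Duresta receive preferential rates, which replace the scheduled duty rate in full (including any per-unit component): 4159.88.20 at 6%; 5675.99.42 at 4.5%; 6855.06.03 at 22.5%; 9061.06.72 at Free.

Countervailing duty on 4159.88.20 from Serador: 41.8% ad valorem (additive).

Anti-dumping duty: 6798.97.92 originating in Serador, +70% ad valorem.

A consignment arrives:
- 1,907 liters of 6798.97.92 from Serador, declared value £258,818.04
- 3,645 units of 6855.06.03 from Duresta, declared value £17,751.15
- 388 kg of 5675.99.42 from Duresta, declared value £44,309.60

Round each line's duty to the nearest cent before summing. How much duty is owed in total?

£195,379.74

Line 1 (6798.97.92, Serador, 1,907 liters, £258,818.04):
Base rate for 6798.97.92 is £4.31/liter.
Additional duty on 6798.97.92 from Serador: +70% ad valorem. Applied ad valorem rate = 70%.
Duty = £258,818.04 × 70% + 1,907 × £4.31 = £189,391.80.
Line 2 (6855.06.03, Duresta, 3,645 units, £17,751.15):
Base rate for 6855.06.03 is 23.5%.
Origin Duresta qualifies under the Eriador–Duresta agreement and 6855.06.03 is covered: preferential rate 22.5% applies instead.
Duty = £17,751.15 × 22.5% = £3,994.01.
Line 3 (5675.99.42, Duresta, 388 kg, £44,309.60):
Base rate for 5675.99.42 is 8.5%.
Origin Duresta qualifies under the Eriador–Duresta agreement and 5675.99.42 is covered: preferential rate 4.5% applies instead.
Duty = £44,309.60 × 4.5% = £1,993.93.
Total = £189,391.80 + £3,994.01 + £1,993.93 = £195,379.74.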